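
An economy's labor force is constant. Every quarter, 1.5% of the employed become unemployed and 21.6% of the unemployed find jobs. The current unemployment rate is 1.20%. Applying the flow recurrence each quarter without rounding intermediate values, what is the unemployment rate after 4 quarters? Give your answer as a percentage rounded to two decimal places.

Unemployment rate after four quarters ≈ 4.64%.

With a fixed labor force, u_{t+1} = u_t + s·(1−u_t) − f·u_t = u_t·(1−s−f) + s.
Here 1−s−f = 0.769 and s = 0.015.
u_1 = 0.012000 × 0.769 + 0.015 = 0.024228.
u_2 = 0.024228 × 0.769 + 0.015 = 0.033631.
u_3 = 0.033631 × 0.769 + 0.015 = 0.040862.
u_4 = 0.040862 × 0.769 + 0.015 = 0.046423.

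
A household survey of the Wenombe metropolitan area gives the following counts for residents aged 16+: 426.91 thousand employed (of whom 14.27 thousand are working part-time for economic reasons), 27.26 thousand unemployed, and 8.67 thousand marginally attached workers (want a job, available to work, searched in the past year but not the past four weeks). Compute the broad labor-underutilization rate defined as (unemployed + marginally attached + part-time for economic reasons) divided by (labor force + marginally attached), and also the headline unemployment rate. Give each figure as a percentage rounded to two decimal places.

Labor force = 426.91 + 27.26 = 454.17 thousand.
Numerator = 27.26 + 8.67 + 14.27 = 50.20 thousand.
Denominator = 454.17 + 8.67 = 462.84 thousand.
Broad rate = 50.20 / 462.84 = 10.85%.
Headline unemployment rate = 27.26 / 454.17 = 6.00%.

Broad underutilization rate ≈ 10.85%; headline unemployment rate ≈ 6.00%.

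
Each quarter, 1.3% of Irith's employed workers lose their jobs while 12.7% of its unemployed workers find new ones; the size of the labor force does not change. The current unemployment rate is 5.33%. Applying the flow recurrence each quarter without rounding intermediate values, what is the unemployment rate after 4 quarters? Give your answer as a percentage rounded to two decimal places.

With a fixed labor force, u_{t+1} = u_t + s·(1−u_t) − f·u_t = u_t·(1−s−f) + s.
Here 1−s−f = 0.860 and s = 0.013.
u_1 = 0.053300 × 0.860 + 0.013 = 0.058838.
u_2 = 0.058838 × 0.860 + 0.013 = 0.063601.
u_3 = 0.063601 × 0.860 + 0.013 = 0.067697.
u_4 = 0.067697 × 0.860 + 0.013 = 0.071219.

Unemployment rate after four quarters ≈ 7.12%.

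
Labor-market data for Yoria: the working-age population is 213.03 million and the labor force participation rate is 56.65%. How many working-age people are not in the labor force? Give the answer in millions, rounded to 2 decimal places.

About 92.35 million are not in the labor force.

Share not in the labor force = 1 − 0.5665 = 0.4335.
Not in labor force = 0.4335 × 213.03 ≈ 92.35 million.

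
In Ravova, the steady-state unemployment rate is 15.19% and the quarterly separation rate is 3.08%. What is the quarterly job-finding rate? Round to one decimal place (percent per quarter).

From u* = s/(s+f): f = s·(1−u)/u.
f = 3.08 × (1 − 0.1519) / 0.1519 = 2.6121 / 0.1519 ≈ 17.2% per quarter.

Job-finding rate ≈ 17.2% per quarter.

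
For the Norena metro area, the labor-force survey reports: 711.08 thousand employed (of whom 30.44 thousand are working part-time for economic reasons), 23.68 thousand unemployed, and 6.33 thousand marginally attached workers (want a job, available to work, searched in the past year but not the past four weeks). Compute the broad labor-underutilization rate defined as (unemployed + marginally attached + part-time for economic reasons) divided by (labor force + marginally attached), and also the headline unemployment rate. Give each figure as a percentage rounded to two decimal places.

Labor force = 711.08 + 23.68 = 734.76 thousand.
Numerator = 23.68 + 6.33 + 30.44 = 60.45 thousand.
Denominator = 734.76 + 6.33 = 741.09 thousand.
Broad rate = 60.45 / 741.09 = 8.16%.
Headline unemployment rate = 23.68 / 734.76 = 3.22%.

Broad underutilization rate ≈ 8.16%; headline unemployment rate ≈ 3.22%.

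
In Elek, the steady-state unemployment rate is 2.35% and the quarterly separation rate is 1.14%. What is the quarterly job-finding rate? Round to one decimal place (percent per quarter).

Job-finding rate ≈ 47.4% per quarter.

From u* = s/(s+f): f = s·(1−u)/u.
f = 1.14 × (1 − 0.0235) / 0.0235 = 1.1132 / 0.0235 ≈ 47.4% per quarter.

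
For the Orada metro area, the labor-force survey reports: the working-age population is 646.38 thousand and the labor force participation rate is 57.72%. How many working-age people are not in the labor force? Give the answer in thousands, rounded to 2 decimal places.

Share not in the labor force = 1 − 0.5772 = 0.4228.
Not in labor force = 0.4228 × 646.38 ≈ 273.29 thousand.

About 273.29 thousand are not in the labor force.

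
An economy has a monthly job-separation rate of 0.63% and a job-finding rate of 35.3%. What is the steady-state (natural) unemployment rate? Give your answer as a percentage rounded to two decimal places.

Steady-state unemployment rate ≈ 1.75%.

At steady state the flows balance: s·E = f·U, so U/(E+U) = s/(s+f).
u* = 0.63 / (0.63 + 35.3) = 0.63 / 35.93 = 1.75%.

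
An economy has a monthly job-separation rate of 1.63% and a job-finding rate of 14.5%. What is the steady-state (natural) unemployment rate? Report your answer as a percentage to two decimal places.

Steady-state unemployment rate ≈ 10.11%.

At steady state the flows balance: s·E = f·U, so U/(E+U) = s/(s+f).
u* = 1.63 / (1.63 + 14.5) = 1.63 / 16.13 = 10.11%.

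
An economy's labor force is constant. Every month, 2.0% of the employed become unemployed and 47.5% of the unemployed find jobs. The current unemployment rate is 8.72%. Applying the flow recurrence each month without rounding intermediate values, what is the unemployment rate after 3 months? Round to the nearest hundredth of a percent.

With a fixed labor force, u_{t+1} = u_t + s·(1−u_t) − f·u_t = u_t·(1−s−f) + s.
Here 1−s−f = 0.505 and s = 0.020.
u_1 = 0.087200 × 0.505 + 0.020 = 0.064036.
u_2 = 0.064036 × 0.505 + 0.020 = 0.052338.
u_3 = 0.052338 × 0.505 + 0.020 = 0.046431.

Unemployment rate after three months ≈ 4.64%.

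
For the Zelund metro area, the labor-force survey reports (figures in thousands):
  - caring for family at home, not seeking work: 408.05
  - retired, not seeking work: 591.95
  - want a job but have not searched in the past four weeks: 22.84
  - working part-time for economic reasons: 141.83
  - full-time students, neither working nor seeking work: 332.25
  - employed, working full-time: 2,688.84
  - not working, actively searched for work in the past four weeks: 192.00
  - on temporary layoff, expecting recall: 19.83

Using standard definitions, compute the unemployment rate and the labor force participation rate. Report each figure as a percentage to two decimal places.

Unemployment rate ≈ 6.96%; labor force participation rate ≈ 69.19%.

Employed = 141.83 + 2,688.84 = 2,830.67 thousand (anyone who worked, including part-time for economic reasons, counts as employed).
Unemployed = 192.00 + 19.83 = 211.83 thousand (jobless and actively searching, or on temporary layoff).
Labor force = 2,830.67 + 211.83 = 3,042.50 thousand.
Not in labor force = 408.05 + 591.95 + 22.84 + 332.25 = 1,355.09 thousand (those not working and not actively searching are outside the labor force — including those who want a job but have given up searching).
Civilian working-age population = 3,042.50 + 1,355.09 = 4,397.59 thousand.
Unemployment rate = 211.83 / 3,042.50 = 6.96%.
Labor force participation rate = 3,042.50 / 4,397.59 = 69.19%.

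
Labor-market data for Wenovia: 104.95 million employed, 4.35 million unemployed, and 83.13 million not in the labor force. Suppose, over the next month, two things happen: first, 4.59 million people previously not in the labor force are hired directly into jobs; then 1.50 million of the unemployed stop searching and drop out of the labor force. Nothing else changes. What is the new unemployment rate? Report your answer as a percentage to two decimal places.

New unemployment rate ≈ 2.54%.

Initially, labor force = 104.95 + 4.35 = 109.30 million, so u = 4.35/109.30 = 3.98%.
After the first change, employed and labor force both rise by 4.59; unemployed unchanged → E = 109.54, U = 4.35, labor force = 113.89 million.
After the second change, unemployed and labor force both fall by 1.50 → E = 109.54, U = 2.85, labor force = 112.39 million.
New unemployment rate = 2.85 / 112.39 = 2.54%.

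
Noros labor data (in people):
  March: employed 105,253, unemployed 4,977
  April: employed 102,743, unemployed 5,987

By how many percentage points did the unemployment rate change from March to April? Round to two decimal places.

March: labor force = 105,253 + 4,977 = 110,230; u = 4,977/110,230 = 4.52%.
April: labor force = 102,743 + 5,987 = 108,730; u = 5,987/108,730 = 5.51%.
Change = 5.51% − 4.52% = +0.99 pp.

The unemployment rate changed by +0.99 percentage points.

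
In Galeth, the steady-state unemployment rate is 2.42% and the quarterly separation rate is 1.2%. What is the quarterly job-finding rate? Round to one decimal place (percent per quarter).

Job-finding rate ≈ 48.4% per quarter.

From u* = s/(s+f): f = s·(1−u)/u.
f = 1.2 × (1 − 0.0242) / 0.0242 = 1.1710 / 0.0242 ≈ 48.4% per quarter.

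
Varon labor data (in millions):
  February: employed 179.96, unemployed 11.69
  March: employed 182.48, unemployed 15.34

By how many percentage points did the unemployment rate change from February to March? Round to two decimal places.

The unemployment rate changed by +1.65 percentage points.

February: labor force = 179.96 + 11.69 = 191.65; u = 11.69/191.65 = 6.10%.
March: labor force = 182.48 + 15.34 = 197.82; u = 15.34/197.82 = 7.75%.
Change = 7.75% − 6.10% = +1.65 pp.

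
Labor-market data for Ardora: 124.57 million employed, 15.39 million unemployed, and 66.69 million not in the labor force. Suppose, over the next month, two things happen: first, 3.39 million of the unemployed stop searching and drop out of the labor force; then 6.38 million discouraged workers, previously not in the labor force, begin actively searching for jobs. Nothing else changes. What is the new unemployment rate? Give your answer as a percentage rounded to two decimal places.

Initially, labor force = 124.57 + 15.39 = 139.96 million, so u = 15.39/139.96 = 11.00%.
After the first change, unemployed and labor force both fall by 3.39 → E = 124.57, U = 12.00, labor force = 136.57 million.
After the second change, unemployed and labor force both rise by 6.38 → E = 124.57, U = 18.38, labor force = 142.95 million.
New unemployment rate = 18.38 / 142.95 = 12.86%.

New unemployment rate ≈ 12.86%.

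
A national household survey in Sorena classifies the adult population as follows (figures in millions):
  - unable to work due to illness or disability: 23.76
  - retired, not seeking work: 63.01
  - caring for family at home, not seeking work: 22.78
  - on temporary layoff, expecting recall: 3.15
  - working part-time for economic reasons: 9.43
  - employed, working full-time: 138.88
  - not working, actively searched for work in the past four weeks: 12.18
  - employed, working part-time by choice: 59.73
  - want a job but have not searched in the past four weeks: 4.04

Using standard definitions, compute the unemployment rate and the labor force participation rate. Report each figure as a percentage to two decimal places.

Unemployment rate ≈ 6.86%; labor force participation rate ≈ 66.29%.

Employed = 9.43 + 138.88 + 59.73 = 208.04 million (anyone who worked, including part-time for economic reasons, counts as employed).
Unemployed = 3.15 + 12.18 = 15.33 million (jobless and actively searching, or on temporary layoff).
Labor force = 208.04 + 15.33 = 223.37 million.
Not in labor force = 23.76 + 63.01 + 22.78 + 4.04 = 113.59 million (those not working and not actively searching are outside the labor force — including those who want a job but have given up searching).
Civilian working-age population = 223.37 + 113.59 = 336.96 million.
Unemployment rate = 15.33 / 223.37 = 6.86%.
Labor force participation rate = 223.37 / 336.96 = 66.29%.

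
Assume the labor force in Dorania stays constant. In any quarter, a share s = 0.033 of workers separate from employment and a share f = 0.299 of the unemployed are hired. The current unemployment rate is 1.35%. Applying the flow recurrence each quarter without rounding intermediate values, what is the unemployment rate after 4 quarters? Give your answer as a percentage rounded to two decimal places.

Unemployment rate after four quarters ≈ 8.23%.

With a fixed labor force, u_{t+1} = u_t + s·(1−u_t) − f·u_t = u_t·(1−s−f) + s.
Here 1−s−f = 0.668 and s = 0.033.
u_1 = 0.013500 × 0.668 + 0.033 = 0.042018.
u_2 = 0.042018 × 0.668 + 0.033 = 0.061068.
u_3 = 0.061068 × 0.668 + 0.033 = 0.073793.
u_4 = 0.073793 × 0.668 + 0.033 = 0.082294.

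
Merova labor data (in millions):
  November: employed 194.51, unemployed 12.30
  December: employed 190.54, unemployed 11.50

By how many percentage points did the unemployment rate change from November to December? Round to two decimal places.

November: labor force = 194.51 + 12.30 = 206.81; u = 12.30/206.81 = 5.95%.
December: labor force = 190.54 + 11.50 = 202.04; u = 11.50/202.04 = 5.69%.
Change = 5.69% − 5.95% = −0.26 pp.

The unemployment rate changed by −0.26 percentage points.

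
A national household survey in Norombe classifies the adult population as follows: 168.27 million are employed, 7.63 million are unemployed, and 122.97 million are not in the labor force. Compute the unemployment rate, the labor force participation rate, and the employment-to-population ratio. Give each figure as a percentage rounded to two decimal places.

Unemployment rate ≈ 4.34%; labor force participation rate ≈ 58.86%; employment-population ratio ≈ 56.30%.

Labor force = employed + unemployed = 168.27 + 7.63 = 175.90 million.
Working-age population = 175.90 + 122.97 = 298.87 million.
Unemployment rate = 7.63 / 175.90 = 4.34%.
Labor force participation rate = 175.90 / 298.87 = 58.86%.
Employment-population ratio = 168.27 / 298.87 = 56.30%.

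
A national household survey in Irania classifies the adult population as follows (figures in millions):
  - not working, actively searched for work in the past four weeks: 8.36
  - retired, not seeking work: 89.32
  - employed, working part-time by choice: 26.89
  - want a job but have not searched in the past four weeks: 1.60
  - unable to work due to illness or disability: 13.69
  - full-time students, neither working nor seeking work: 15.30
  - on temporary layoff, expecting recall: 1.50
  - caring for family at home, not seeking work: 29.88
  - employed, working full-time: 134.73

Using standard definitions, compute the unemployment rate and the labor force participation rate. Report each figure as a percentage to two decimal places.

Unemployment rate ≈ 5.75%; labor force participation rate ≈ 53.38%.

Employed = 26.89 + 134.73 = 161.62 million.
Unemployed = 8.36 + 1.50 = 9.86 million (jobless and actively searching, or on temporary layoff).
Labor force = 161.62 + 9.86 = 171.48 million.
Not in labor force = 89.32 + 1.60 + 13.69 + 15.30 + 29.88 = 149.79 million (those not working and not actively searching are outside the labor force — including those who want a job but have given up searching).
Civilian working-age population = 171.48 + 149.79 = 321.27 million.
Unemployment rate = 9.86 / 171.48 = 5.75%.
Labor force participation rate = 171.48 / 321.27 = 53.38%.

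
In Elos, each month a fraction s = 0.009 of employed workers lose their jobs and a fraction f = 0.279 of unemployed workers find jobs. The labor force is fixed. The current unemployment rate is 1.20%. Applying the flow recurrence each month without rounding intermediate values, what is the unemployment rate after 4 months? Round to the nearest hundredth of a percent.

Unemployment rate after four months ≈ 2.63%.

With a fixed labor force, u_{t+1} = u_t + s·(1−u_t) − f·u_t = u_t·(1−s−f) + s.
Here 1−s−f = 0.712 and s = 0.009.
u_1 = 0.012000 × 0.712 + 0.009 = 0.017544.
u_2 = 0.017544 × 0.712 + 0.009 = 0.021491.
u_3 = 0.021491 × 0.712 + 0.009 = 0.024302.
u_4 = 0.024302 × 0.712 + 0.009 = 0.026303.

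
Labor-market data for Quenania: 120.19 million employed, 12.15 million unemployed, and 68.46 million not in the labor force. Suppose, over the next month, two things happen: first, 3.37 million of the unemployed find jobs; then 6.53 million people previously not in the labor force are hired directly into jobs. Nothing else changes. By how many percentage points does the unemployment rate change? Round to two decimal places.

Initially, labor force = 120.19 + 12.15 = 132.34 million, so u = 12.15/132.34 = 9.18%.
After the first change, unemployed falls and employed rises by 3.37; labor force unchanged → E = 123.56, U = 8.78, labor force = 132.34 million.
After the second change, employed and labor force both rise by 6.53; unemployed unchanged → E = 130.09, U = 8.78, labor force = 138.87 million.
New unemployment rate = 8.78 / 138.87 = 6.32%.
Change = 6.32% − 9.18% = −2.86 percentage points.

The unemployment rate changes by −2.86 percentage points.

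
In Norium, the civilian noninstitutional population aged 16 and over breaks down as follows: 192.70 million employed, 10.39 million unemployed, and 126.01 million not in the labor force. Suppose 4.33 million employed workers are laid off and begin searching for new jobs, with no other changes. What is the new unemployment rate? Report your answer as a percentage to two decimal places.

Initially, labor force = 192.70 + 10.39 = 203.09 million, so u = 10.39/203.09 = 5.12%.
After the change, employed falls and unemployed rises by 4.33; labor force unchanged → E = 188.37, U = 14.72, labor force = 203.09 million.
New unemployment rate = 14.72 / 203.09 = 7.25%.

New unemployment rate ≈ 7.25%.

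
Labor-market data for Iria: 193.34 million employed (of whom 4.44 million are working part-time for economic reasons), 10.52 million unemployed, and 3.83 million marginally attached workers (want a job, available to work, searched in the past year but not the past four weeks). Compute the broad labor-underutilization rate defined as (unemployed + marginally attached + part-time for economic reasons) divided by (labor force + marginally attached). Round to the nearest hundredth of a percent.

Broad underutilization rate ≈ 9.05%.

Labor force = 193.34 + 10.52 = 203.86 million.
Numerator = 10.52 + 3.83 + 4.44 = 18.79 million.
Denominator = 203.86 + 3.83 = 207.69 million.
Broad rate = 18.79 / 207.69 = 9.05%.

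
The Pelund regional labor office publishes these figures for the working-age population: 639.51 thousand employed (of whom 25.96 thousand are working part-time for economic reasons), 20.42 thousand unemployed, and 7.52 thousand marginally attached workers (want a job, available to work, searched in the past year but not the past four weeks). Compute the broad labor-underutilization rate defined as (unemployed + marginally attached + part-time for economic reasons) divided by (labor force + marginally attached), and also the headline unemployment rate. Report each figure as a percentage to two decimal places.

Broad underutilization rate ≈ 8.08%; headline unemployment rate ≈ 3.09%.

Labor force = 639.51 + 20.42 = 659.93 thousand.
Numerator = 20.42 + 7.52 + 25.96 = 53.90 thousand.
Denominator = 659.93 + 7.52 = 667.45 thousand.
Broad rate = 53.90 / 667.45 = 8.08%.
Headline unemployment rate = 20.42 / 659.93 = 3.09%.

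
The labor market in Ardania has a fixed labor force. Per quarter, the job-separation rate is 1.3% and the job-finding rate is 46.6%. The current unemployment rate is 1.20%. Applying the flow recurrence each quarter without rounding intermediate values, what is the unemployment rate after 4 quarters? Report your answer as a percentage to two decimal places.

With a fixed labor force, u_{t+1} = u_t + s·(1−u_t) − f·u_t = u_t·(1−s−f) + s.
Here 1−s−f = 0.521 and s = 0.013.
u_1 = 0.012000 × 0.521 + 0.013 = 0.019252.
u_2 = 0.019252 × 0.521 + 0.013 = 0.023030.
u_3 = 0.023030 × 0.521 + 0.013 = 0.024999.
u_4 = 0.024999 × 0.521 + 0.013 = 0.026024.

Unemployment rate after four quarters ≈ 2.60%.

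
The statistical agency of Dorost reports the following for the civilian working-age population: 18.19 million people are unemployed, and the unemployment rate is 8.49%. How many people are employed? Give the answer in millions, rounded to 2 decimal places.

Labor force = U / u = 18.19 / 0.0849 ≈ 214.25 million.
Employed = labor force − unemployed = 214.25 − 18.19 = 196.06 million.

About 196.06 million are employed.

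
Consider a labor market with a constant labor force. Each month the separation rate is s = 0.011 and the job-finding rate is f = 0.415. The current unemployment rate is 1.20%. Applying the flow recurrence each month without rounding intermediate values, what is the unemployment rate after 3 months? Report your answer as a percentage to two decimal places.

With a fixed labor force, u_{t+1} = u_t + s·(1−u_t) − f·u_t = u_t·(1−s−f) + s.
Here 1−s−f = 0.574 and s = 0.011.
u_1 = 0.012000 × 0.574 + 0.011 = 0.017888.
u_2 = 0.017888 × 0.574 + 0.011 = 0.021268.
u_3 = 0.021268 × 0.574 + 0.011 = 0.023208.

Unemployment rate after three months ≈ 2.32%.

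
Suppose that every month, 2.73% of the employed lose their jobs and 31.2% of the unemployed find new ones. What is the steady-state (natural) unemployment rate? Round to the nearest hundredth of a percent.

At steady state the flows balance: s·E = f·U, so U/(E+U) = s/(s+f).
u* = 2.73 / (2.73 + 31.2) = 2.73 / 33.93 = 8.05%.

Steady-state unemployment rate ≈ 8.05%.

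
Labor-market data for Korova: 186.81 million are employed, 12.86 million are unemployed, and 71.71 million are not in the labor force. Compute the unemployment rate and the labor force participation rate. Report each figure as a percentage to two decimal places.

Unemployment rate ≈ 6.44%; labor force participation rate ≈ 73.58%.

Labor force = employed + unemployed = 186.81 + 12.86 = 199.67 million.
Working-age population = 199.67 + 71.71 = 271.38 million.
Unemployment rate = 12.86 / 199.67 = 6.44%.
Labor force participation rate = 199.67 / 271.38 = 73.58%.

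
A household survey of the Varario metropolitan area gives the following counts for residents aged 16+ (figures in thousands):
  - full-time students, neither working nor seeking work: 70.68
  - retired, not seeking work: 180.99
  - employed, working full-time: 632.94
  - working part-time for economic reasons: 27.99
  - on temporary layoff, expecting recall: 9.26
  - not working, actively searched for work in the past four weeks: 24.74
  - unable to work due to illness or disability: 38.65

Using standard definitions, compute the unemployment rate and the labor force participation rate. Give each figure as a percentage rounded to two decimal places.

Unemployment rate ≈ 4.89%; labor force participation rate ≈ 70.53%.

Employed = 632.94 + 27.99 = 660.93 thousand (anyone who worked, including part-time for economic reasons, counts as employed).
Unemployed = 9.26 + 24.74 = 34.00 thousand (jobless and actively searching, or on temporary layoff).
Labor force = 660.93 + 34.00 = 694.93 thousand.
Not in labor force = 70.68 + 180.99 + 38.65 = 290.32 thousand (those not working and not actively searching are outside the labor force).
Civilian working-age population = 694.93 + 290.32 = 985.25 thousand.
Unemployment rate = 34.00 / 694.93 = 4.89%.
Labor force participation rate = 694.93 / 985.25 = 70.53%.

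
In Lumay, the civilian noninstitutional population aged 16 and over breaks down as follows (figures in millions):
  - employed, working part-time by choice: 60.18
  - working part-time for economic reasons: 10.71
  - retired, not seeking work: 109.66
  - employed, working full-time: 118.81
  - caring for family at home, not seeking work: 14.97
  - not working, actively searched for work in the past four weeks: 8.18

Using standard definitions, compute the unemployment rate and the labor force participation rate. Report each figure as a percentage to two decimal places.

Unemployment rate ≈ 4.13%; labor force participation rate ≈ 61.36%.

Employed = 60.18 + 10.71 + 118.81 = 189.70 million (anyone who worked, including part-time for economic reasons, counts as employed).
Unemployed = 8.18 million.
Labor force = 189.70 + 8.18 = 197.88 million.
Not in labor force = 109.66 + 14.97 = 124.63 million (those not working and not actively searching are outside the labor force).
Civilian working-age population = 197.88 + 124.63 = 322.51 million.
Unemployment rate = 8.18 / 197.88 = 4.13%.
Labor force participation rate = 197.88 / 322.51 = 61.36%.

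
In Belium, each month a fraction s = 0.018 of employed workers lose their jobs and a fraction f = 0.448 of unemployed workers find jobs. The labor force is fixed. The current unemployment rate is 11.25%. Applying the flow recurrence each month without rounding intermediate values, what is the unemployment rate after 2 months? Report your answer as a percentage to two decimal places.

Unemployment rate after two months ≈ 5.97%.

With a fixed labor force, u_{t+1} = u_t + s·(1−u_t) − f·u_t = u_t·(1−s−f) + s.
Here 1−s−f = 0.534 and s = 0.018.
u_1 = 0.112500 × 0.534 + 0.018 = 0.078075.
u_2 = 0.078075 × 0.534 + 0.018 = 0.059692.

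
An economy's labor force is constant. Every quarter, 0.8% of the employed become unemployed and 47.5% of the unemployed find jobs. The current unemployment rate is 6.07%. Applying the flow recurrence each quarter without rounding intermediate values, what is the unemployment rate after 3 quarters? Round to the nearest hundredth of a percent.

Unemployment rate after three quarters ≈ 2.27%.

With a fixed labor force, u_{t+1} = u_t + s·(1−u_t) − f·u_t = u_t·(1−s−f) + s.
Here 1−s−f = 0.517 and s = 0.008.
u_1 = 0.060700 × 0.517 + 0.008 = 0.039382.
u_2 = 0.039382 × 0.517 + 0.008 = 0.028360.
u_3 = 0.028360 × 0.517 + 0.008 = 0.022662.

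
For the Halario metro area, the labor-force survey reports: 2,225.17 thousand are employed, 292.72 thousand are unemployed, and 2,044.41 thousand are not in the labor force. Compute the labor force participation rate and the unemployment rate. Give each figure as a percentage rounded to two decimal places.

Labor force = employed + unemployed = 2,225.17 + 292.72 = 2,517.89 thousand.
Working-age population = 2,517.89 + 2,044.41 = 4,562.30 thousand.
Unemployment rate = 292.72 / 2,517.89 = 11.63%.
Labor force participation rate = 2,517.89 / 4,562.30 = 55.19%.

Labor force participation rate ≈ 55.19%; unemployment rate ≈ 11.63%.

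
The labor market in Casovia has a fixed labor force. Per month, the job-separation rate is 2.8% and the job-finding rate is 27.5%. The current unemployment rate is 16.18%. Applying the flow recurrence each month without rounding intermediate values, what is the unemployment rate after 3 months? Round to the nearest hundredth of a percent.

Unemployment rate after three months ≈ 11.59%.

With a fixed labor force, u_{t+1} = u_t + s·(1−u_t) − f·u_t = u_t·(1−s−f) + s.
Here 1−s−f = 0.697 and s = 0.028.
u_1 = 0.161800 × 0.697 + 0.028 = 0.140775.
u_2 = 0.140775 × 0.697 + 0.028 = 0.126120.
u_3 = 0.126120 × 0.697 + 0.028 = 0.115906.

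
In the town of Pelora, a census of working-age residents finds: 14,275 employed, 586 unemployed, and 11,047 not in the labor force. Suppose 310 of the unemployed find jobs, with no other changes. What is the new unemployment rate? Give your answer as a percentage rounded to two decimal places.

New unemployment rate ≈ 1.86%.

Initially, labor force = 14,275 + 586 = 14,861, so u = 586/14,861 = 3.94%.
After the change, unemployed falls and employed rises by 310; labor force unchanged → E = 14,585, U = 276, labor force = 14,861.
New unemployment rate = 276 / 14,861 = 1.86%.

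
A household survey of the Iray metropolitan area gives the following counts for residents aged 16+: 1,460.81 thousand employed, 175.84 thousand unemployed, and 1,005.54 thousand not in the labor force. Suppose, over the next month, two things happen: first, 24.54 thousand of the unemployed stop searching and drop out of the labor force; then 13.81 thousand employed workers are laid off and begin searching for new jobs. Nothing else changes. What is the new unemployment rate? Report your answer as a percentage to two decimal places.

Initially, labor force = 1,460.81 + 175.84 = 1,636.65 thousand, so u = 175.84/1,636.65 = 10.74%.
After the first change, unemployed and labor force both fall by 24.54 → E = 1,460.81, U = 151.30, labor force = 1,612.11 thousand.
After the second change, employed falls and unemployed rises by 13.81; labor force unchanged → E = 1,447.00, U = 165.11, labor force = 1,612.11 thousand.
New unemployment rate = 165.11 / 1,612.11 = 10.24%.

New unemployment rate ≈ 10.24%.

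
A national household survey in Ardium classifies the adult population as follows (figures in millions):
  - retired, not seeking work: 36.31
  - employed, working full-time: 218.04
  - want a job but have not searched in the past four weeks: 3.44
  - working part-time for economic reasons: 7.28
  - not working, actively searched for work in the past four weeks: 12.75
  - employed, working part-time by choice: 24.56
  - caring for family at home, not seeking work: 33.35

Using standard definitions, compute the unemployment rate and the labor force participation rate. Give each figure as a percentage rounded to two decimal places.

Unemployment rate ≈ 4.85%; labor force participation rate ≈ 78.23%.

Employed = 218.04 + 7.28 + 24.56 = 249.88 million (anyone who worked, including part-time for economic reasons, counts as employed).
Unemployed = 12.75 million.
Labor force = 249.88 + 12.75 = 262.63 million.
Not in labor force = 36.31 + 3.44 + 33.35 = 73.10 million (those not working and not actively searching are outside the labor force — including those who want a job but have given up searching).
Civilian working-age population = 262.63 + 73.10 = 335.73 million.
Unemployment rate = 12.75 / 262.63 = 4.85%.
Labor force participation rate = 262.63 / 335.73 = 78.23%.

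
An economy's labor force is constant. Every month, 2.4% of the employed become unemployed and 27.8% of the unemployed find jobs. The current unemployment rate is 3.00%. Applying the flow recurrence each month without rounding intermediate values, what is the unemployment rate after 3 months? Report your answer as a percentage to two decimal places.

Unemployment rate after three months ≈ 6.26%.

With a fixed labor force, u_{t+1} = u_t + s·(1−u_t) − f·u_t = u_t·(1−s−f) + s.
Here 1−s−f = 0.698 and s = 0.024.
u_1 = 0.030000 × 0.698 + 0.024 = 0.044940.
u_2 = 0.044940 × 0.698 + 0.024 = 0.055368.
u_3 = 0.055368 × 0.698 + 0.024 = 0.062647.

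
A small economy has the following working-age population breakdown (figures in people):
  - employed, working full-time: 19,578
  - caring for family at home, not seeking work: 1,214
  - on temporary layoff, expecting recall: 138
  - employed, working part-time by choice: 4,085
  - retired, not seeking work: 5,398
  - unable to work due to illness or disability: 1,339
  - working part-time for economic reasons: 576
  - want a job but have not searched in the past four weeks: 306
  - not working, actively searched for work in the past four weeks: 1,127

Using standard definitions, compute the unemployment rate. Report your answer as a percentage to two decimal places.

Unemployment rate ≈ 4.96%.

Employed = 19,578 + 4,085 + 576 = 24,239 (anyone who worked, including part-time for economic reasons, counts as employed).
Unemployed = 138 + 1,127 = 1,265 (jobless and actively searching, or on temporary layoff).
Labor force = 24,239 + 1,265 = 25,504.
Unemployment rate = 1,265 / 25,504 = 4.96%.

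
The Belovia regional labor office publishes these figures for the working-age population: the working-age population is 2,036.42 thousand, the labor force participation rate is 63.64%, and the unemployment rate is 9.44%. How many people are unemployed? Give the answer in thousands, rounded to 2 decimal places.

About 122.34 thousand are unemployed.

Labor force = 0.6364 × 2,036.42 = 1,295.98 thousand.
Unemployed = 0.0944 × 1,295.98 ≈ 122.34 thousand.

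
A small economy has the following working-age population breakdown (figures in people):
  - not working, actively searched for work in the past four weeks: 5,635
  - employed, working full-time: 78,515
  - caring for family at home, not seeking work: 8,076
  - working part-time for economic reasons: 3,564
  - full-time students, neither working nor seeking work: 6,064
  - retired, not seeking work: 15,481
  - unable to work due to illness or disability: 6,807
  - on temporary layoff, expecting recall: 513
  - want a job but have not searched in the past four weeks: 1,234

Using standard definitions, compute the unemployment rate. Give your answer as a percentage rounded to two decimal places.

Unemployment rate ≈ 6.97%.

Employed = 78,515 + 3,564 = 82,079 (anyone who worked, including part-time for economic reasons, counts as employed).
Unemployed = 5,635 + 513 = 6,148 (jobless and actively searching, or on temporary layoff).
Labor force = 82,079 + 6,148 = 88,227.
Unemployment rate = 6,148 / 88,227 = 6.97%.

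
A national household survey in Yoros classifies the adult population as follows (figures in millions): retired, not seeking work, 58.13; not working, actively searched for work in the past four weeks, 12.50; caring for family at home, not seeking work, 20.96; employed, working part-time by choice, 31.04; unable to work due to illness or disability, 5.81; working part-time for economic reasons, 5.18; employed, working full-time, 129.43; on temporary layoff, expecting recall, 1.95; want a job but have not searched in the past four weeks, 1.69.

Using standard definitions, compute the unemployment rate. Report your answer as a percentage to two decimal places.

Unemployment rate ≈ 8.02%.

Employed = 31.04 + 5.18 + 129.43 = 165.65 million (anyone who worked, including part-time for economic reasons, counts as employed).
Unemployed = 12.50 + 1.95 = 14.45 million (jobless and actively searching, or on temporary layoff).
Labor force = 165.65 + 14.45 = 180.10 million.
Unemployment rate = 14.45 / 180.10 = 8.02%.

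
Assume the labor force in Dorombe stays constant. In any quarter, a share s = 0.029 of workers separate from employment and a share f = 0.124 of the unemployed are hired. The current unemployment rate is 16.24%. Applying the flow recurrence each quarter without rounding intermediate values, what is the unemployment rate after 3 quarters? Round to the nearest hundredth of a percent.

Unemployment rate after three quarters ≈ 17.30%.

With a fixed labor force, u_{t+1} = u_t + s·(1−u_t) − f·u_t = u_t·(1−s−f) + s.
Here 1−s−f = 0.847 and s = 0.029.
u_1 = 0.162400 × 0.847 + 0.029 = 0.166553.
u_2 = 0.166553 × 0.847 + 0.029 = 0.170070.
u_3 = 0.170070 × 0.847 + 0.029 = 0.173049.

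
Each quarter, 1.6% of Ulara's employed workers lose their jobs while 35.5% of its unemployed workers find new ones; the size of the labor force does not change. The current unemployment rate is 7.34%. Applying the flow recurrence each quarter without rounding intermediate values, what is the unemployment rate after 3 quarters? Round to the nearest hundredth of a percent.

With a fixed labor force, u_{t+1} = u_t + s·(1−u_t) − f·u_t = u_t·(1−s−f) + s.
Here 1−s−f = 0.629 and s = 0.016.
u_1 = 0.073400 × 0.629 + 0.016 = 0.062169.
u_2 = 0.062169 × 0.629 + 0.016 = 0.055104.
u_3 = 0.055104 × 0.629 + 0.016 = 0.050660.

Unemployment rate after three quarters ≈ 5.07%.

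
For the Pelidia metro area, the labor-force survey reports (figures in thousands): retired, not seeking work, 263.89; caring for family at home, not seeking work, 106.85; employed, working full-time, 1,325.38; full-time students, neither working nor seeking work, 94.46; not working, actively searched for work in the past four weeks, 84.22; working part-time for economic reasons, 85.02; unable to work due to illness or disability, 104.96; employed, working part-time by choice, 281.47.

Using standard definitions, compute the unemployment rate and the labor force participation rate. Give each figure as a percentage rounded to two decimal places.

Unemployment rate ≈ 4.74%; labor force participation rate ≈ 75.70%.

Employed = 1,325.38 + 85.02 + 281.47 = 1,691.87 thousand (anyone who worked, including part-time for economic reasons, counts as employed).
Unemployed = 84.22 thousand.
Labor force = 1,691.87 + 84.22 = 1,776.09 thousand.
Not in labor force = 263.89 + 106.85 + 94.46 + 104.96 = 570.16 thousand (those not working and not actively searching are outside the labor force).
Civilian working-age population = 1,776.09 + 570.16 = 2,346.25 thousand.
Unemployment rate = 84.22 / 1,776.09 = 4.74%.
Labor force participation rate = 1,776.09 / 2,346.25 = 75.70%.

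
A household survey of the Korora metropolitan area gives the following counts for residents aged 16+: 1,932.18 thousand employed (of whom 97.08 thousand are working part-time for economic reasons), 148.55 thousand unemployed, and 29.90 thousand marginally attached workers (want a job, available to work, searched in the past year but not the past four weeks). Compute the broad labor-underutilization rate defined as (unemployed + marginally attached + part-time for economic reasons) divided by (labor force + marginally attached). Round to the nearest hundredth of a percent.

Broad underutilization rate ≈ 13.05%.

Labor force = 1,932.18 + 148.55 = 2,080.73 thousand.
Numerator = 148.55 + 29.90 + 97.08 = 275.53 thousand.
Denominator = 2,080.73 + 29.90 = 2,110.63 thousand.
Broad rate = 275.53 / 2,110.63 = 13.05%.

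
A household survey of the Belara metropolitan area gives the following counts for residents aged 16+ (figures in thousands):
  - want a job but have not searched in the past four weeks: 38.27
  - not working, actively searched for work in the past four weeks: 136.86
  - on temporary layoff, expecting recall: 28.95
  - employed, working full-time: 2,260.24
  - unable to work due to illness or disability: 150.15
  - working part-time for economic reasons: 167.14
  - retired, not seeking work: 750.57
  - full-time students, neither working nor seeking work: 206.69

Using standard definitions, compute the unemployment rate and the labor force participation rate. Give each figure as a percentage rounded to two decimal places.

Employed = 2,260.24 + 167.14 = 2,427.38 thousand (anyone who worked, including part-time for economic reasons, counts as employed).
Unemployed = 136.86 + 28.95 = 165.81 thousand (jobless and actively searching, or on temporary layoff).
Labor force = 2,427.38 + 165.81 = 2,593.19 thousand.
Not in labor force = 38.27 + 150.15 + 750.57 + 206.69 = 1,145.68 thousand (those not working and not actively searching are outside the labor force — including those who want a job but have given up searching).
Civilian working-age population = 2,593.19 + 1,145.68 = 3,738.87 thousand.
Unemployment rate = 165.81 / 2,593.19 = 6.39%.
Labor force participation rate = 2,593.19 / 3,738.87 = 69.36%.

Unemployment rate ≈ 6.39%; labor force participation rate ≈ 69.36%.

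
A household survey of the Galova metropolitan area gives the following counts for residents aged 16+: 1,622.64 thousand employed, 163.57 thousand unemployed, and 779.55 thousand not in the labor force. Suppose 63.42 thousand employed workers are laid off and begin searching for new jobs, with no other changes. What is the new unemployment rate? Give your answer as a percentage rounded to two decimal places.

New unemployment rate ≈ 12.71%.

Initially, labor force = 1,622.64 + 163.57 = 1,786.21 thousand, so u = 163.57/1,786.21 = 9.16%.
After the change, employed falls and unemployed rises by 63.42; labor force unchanged → E = 1,559.22, U = 226.99, labor force = 1,786.21 thousand.
New unemployment rate = 226.99 / 1,786.21 = 12.71%.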